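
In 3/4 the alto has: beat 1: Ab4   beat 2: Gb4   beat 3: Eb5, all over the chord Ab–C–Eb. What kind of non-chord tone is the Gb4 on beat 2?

Escape tone.

The harmony at that moment is Ab major triad (Ab, C, Eb); Gb4 is not a chord tone.
It is approached by step down from Ab4 and left by leap up to Eb5.
Step in, leap out, on a weak beat — an escape tone.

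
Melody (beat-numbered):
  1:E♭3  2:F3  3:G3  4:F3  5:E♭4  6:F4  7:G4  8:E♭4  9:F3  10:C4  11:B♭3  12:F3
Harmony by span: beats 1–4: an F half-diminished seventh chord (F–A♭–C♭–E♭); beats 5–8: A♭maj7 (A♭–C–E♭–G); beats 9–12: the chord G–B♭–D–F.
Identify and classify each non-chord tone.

G3 (beat 3) — neighbor tone; F4 (beat 6) — passing tone; C4 (beat 10) — appoggiatura.

The harmony at that moment is F half-diminished seventh chord (F, A♭, C♭, E♭); G3 is not a chord tone.
It is approached by step up from F3 and left by step down to F3.
Step away and step back to the same note — a neighbor tone (upper neighbor).
The harmony at that moment is A♭ major seventh chord (A♭, C, E♭, G); F4 is not a chord tone.
It is approached by step up from E♭4 and left by step up to G4.
Step in, step out in the same direction — a passing tone.
The harmony at that moment is G minor seventh chord (G, B♭, D, F); C4 is not a chord tone.
It is approached by leap up from F3 and left by step down to B♭3.
Leap in, step out — an appoggiatura.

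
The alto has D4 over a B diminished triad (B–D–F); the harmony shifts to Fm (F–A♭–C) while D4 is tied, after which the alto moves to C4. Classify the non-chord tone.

D4 is a suspension.

The harmony at that moment is F minor triad (F, A♭, C); D4 is not a chord tone.
It is held over (the same pitch as the preceding D4) and left by step down to C4.
Held over from the previous chord and resolving down by step — a suspension.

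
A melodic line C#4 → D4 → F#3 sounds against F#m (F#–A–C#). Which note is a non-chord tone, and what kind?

D4 is an escape tone.

The harmony at that moment is F# minor triad (F#, A, C#); D4 is not a chord tone.
It is approached by step up from C#4 and left by leap down to F#3.
Step in, leap out — an escape tone.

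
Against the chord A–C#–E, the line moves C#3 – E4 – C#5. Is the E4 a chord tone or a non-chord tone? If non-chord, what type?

A major triad contains A, C#, E; E is the fifth, so it is a chord tone.

Chord tone (the fifth of A major triad).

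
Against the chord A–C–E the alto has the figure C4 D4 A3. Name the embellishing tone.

D4 is an escape tone.

The harmony at that moment is A minor triad (A, C, E); D4 is not a chord tone.
It is approached by step up from C4 and left by leap down to A3.
Step in, leap out — an escape tone.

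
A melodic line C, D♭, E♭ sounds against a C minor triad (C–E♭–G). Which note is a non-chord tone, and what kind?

D♭ is a passing tone.

The harmony at that moment is C minor triad (C, E♭, G); D♭ is not a chord tone.
It is approached by step up from C and left by step up to E♭.
Step in, step out in the same direction — a passing tone.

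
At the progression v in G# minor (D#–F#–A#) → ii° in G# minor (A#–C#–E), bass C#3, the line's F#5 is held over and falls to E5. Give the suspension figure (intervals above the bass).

4–3 suspension.

At the second chord the bass is C#3. The suspended F#5 lies a fourth above the bass; after resolving down by step to E5, the interval above the bass becomes a third.
Suspension figures are named by those two intervals: 4–3.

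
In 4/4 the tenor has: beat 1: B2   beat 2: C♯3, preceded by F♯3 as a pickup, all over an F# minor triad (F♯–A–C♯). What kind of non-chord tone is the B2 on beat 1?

The harmony at that moment is F♯ minor triad (F♯, A, C♯); B2 is not a chord tone.
It is approached by leap down from F♯3 and left by step up to C♯3.
Leap in, step out, metrically accented — an appoggiatura.

Appoggiatura.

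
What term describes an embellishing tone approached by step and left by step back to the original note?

Neighbor tone.

Approach: by step. Departure: by step in the opposite direction, back to the starting pitch.
Stepwise on both sides but reversing to return to the same chord tone — a neighbor tone. (Had it continued onward in the same direction it would be a passing tone instead.)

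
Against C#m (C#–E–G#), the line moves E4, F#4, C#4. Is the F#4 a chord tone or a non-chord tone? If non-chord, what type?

The harmony at that moment is C# minor triad (C#, E, G#); F#4 is not a chord tone.
It is approached by step up from E4 and left by leap down to C#4.
Step in, leap out — an escape tone.

Non-chord tone — an escape tone.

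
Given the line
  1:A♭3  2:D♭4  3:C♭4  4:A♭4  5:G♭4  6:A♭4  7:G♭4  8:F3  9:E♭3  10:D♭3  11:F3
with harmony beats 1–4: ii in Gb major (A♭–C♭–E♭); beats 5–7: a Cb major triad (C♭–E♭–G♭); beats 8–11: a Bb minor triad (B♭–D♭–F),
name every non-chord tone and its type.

D♭4 (beat 2) — appoggiatura; A♭4 (beat 6) — neighbor tone; E♭3 (beat 9) — passing tone.

The harmony at that moment is A♭ minor triad (A♭, C♭, E♭); D♭4 is not a chord tone.
It is approached by leap up from A♭3 and left by step down to C♭4.
Leap in, step out — an appoggiatura.
The harmony at that moment is C♭ major triad (C♭, E♭, G♭); A♭4 is not a chord tone.
It is approached by step up from G♭4 and left by step down to G♭4.
Step away and step back to the same note — a neighbor tone (upper neighbor).
The harmony at that moment is B♭ minor triad (B♭, D♭, F); E♭3 is not a chord tone.
It is approached by step down from F3 and left by step down to D♭3.
Step in, step out in the same direction — a passing tone.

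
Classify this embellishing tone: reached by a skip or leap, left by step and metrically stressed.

Appoggiatura.

Approach: by leap. Departure: by step. Metric position: strong.
Leap in, step out, in a metrically strong position — an appoggiatura. (It is the mirror image of the escape tone, which steps in and leaps out from a weak position.)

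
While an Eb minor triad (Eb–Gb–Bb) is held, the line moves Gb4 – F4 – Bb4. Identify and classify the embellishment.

The harmony at that moment is Eb minor triad (Eb, Gb, Bb); F4 is not a chord tone.
It is approached by step down from Gb4 and left by leap up to Bb4.
Step in, leap out — an escape tone.

F4 is an escape tone.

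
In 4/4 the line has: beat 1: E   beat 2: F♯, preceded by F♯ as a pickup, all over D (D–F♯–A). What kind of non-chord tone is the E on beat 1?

Lower neighbor tone.

The harmony at that moment is D major triad (D, F♯, A); E is not a chord tone.
It is approached by step down from F♯ and left by step up to F♯.
Step away and step back to the same note — a neighbor tone (lower neighbor).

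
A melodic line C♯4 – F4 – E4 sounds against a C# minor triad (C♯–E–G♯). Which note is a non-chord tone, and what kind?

F4 is an appoggiatura.

The harmony at that moment is C♯ minor triad (C♯, E, G♯); F4 is not a chord tone.
It is approached by leap up from C♯4 and left by step down to E4.
Leap in, step out — an appoggiatura.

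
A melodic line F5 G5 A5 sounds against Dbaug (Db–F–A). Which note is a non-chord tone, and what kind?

G5 is a passing tone.

The harmony at that moment is Db augmented triad (Db, F, A); G5 is not a chord tone.
It is approached by step up from F5 and left by step up to A5.
Step in, step out in the same direction — a passing tone.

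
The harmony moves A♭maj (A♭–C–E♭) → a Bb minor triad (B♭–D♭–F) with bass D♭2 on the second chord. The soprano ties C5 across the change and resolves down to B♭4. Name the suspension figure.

7–6 suspension.

At the second chord the bass is D♭2. The suspended C5 lies a seventh above the bass; after resolving down by step to B♭4, the interval above the bass becomes a sixth.
Suspension figures are named by those two intervals: 7–6.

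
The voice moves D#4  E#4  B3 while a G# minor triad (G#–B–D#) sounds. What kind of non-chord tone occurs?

E#4 is an escape tone.

The harmony at that moment is G# minor triad (G#, B, D#); E#4 is not a chord tone.
It is approached by step up from D#4 and left by leap down to B3.
Step in, leap out — an escape tone.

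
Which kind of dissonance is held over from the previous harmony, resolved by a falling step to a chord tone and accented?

Suspension.

Approach: by preparation — the pitch is first a chord tone, then held (tied or repeated) while the harmony changes under it. Departure: down by step. Metric position: strong.
A prepared dissonance that resolves downward by step — a suspension. (The same figure resolving upward would be a retardation.)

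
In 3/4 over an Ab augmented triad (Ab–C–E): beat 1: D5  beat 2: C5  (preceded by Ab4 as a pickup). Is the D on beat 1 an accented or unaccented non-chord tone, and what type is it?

Accented appoggiatura.

The harmony at that moment is Ab augmented triad (Ab, C, E); D5 is not a chord tone.
It is approached by leap up from Ab4 and left by step down to C5.
Leap in, step out — an appoggiatura.
It falls on the downbeat, so it is accented.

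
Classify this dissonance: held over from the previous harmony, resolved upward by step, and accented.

Approach: by preparation — the pitch is first a chord tone, then held (tied or repeated) while the harmony changes under it. Departure: up by step. Metric position: strong.
A prepared dissonance that resolves upward by step — a retardation. (The same figure resolving downward would be a suspension.)

Retardation.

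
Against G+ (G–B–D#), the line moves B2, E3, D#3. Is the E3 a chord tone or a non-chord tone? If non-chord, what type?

The harmony at that moment is G augmented triad (G, B, D#); E3 is not a chord tone.
It is approached by leap up from B2 and left by step down to D#3.
Leap in, step out — an appoggiatura.

Non-chord tone — an appoggiatura.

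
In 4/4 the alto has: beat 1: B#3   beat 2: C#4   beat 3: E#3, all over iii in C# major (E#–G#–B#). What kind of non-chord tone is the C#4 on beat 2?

Escape tone.

The harmony at that moment is E# minor triad (E#, G#, B#); C#4 is not a chord tone.
It is approached by step up from B#3 and left by leap down to E#3.
Step in, leap out, on a weak beat — an escape tone.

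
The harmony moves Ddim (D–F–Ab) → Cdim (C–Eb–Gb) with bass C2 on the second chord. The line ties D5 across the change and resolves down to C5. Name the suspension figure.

At the second chord the bass is C2. The suspended D5 lies a ninth above the bass; after resolving down by step to C5, the interval above the bass becomes an octave.
Suspension figures are named by those two intervals: 9–8.

9–8 suspension.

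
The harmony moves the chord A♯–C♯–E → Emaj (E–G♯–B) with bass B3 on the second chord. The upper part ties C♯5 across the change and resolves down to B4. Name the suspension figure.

At the second chord the bass is B3. The suspended C♯5 lies a ninth above the bass; after resolving down by step to B4, the interval above the bass becomes an octave.
Suspension figures are named by those two intervals: 9–8.

9–8 suspension.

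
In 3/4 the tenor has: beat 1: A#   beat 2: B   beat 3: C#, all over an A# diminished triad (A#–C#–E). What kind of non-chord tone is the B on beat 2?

Passing tone.

The harmony at that moment is A# diminished triad (A#, C#, E); B is not a chord tone.
It is approached by step up from A# and left by step up to C#.
Step in, step out in the same direction — a passing tone.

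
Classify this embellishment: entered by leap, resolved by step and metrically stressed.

Approach: by leap. Departure: by step. Metric position: strong.
Leap in, step out, in a metrically strong position — an appoggiatura. (It is the mirror image of the escape tone, which steps in and leaps out from a weak position.)

Appoggiatura.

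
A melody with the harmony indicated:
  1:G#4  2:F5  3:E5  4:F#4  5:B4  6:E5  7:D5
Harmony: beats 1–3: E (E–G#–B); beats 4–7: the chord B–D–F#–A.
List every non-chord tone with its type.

The harmony at that moment is E major triad (E, G#, B); F5 is not a chord tone.
It is approached by leap up from G#4 and left by step down to E5.
Leap in, step out — an appoggiatura.
The harmony at that moment is B minor seventh chord (B, D, F#, A); E5 is not a chord tone.
It is approached by leap up from B4 and left by step down to D5.
Leap in, step out — an appoggiatura.

F5 (beat 2) — appoggiatura; E5 (beat 6) — appoggiatura.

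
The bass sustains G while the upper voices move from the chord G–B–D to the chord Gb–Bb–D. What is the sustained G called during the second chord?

The harmony at that moment is Gb augmented triad (Gb, Bb, D); G is not a chord tone.
It is held over (the same pitch as the preceding G) and then sustained as the same pitch into the next harmony.
Sustained through a change of harmony — a pedal tone.

Pedal tone (pedal point).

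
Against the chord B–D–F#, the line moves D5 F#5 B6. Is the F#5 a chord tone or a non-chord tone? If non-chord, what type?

B minor triad contains B, D, F#; F# is the fifth, so it is a chord tone.

Chord tone (the fifth of B minor triad).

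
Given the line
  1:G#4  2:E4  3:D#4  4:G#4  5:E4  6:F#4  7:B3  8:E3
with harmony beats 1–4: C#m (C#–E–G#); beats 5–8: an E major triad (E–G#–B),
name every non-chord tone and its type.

D#4 (beat 3) — escape tone; F#4 (beat 6) — escape tone.

The harmony at that moment is C# minor triad (C#, E, G#); D#4 is not a chord tone.
It is approached by step down from E4 and left by leap up to G#4.
Step in, leap out — an escape tone.
The harmony at that moment is E major triad (E, G#, B); F#4 is not a chord tone.
It is approached by step up from E4 and left by leap down to B3.
Step in, leap out — an escape tone.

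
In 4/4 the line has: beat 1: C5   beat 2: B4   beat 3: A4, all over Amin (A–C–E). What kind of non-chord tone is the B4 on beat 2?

The harmony at that moment is A minor triad (A, C, E); B4 is not a chord tone.
It is approached by step down from C5 and left by step down to A4.
Step in, step out in the same direction — a passing tone.

Passing tone.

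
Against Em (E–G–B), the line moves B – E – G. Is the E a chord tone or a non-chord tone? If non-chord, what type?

E minor triad contains E, G, B; E is the root, so it is a chord tone.

Chord tone (the root of E minor triad).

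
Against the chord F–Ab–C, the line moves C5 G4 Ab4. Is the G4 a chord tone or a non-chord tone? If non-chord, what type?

The harmony at that moment is F minor triad (F, Ab, C); G4 is not a chord tone.
It is approached by leap down from C5 and left by step up to Ab4.
Leap in, step out — an appoggiatura.

Non-chord tone — an appoggiatura.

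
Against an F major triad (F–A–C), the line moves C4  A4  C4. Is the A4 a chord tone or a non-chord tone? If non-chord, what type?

F major triad contains F, A, C; A is the third, so it is a chord tone.

Chord tone (the third of F major triad).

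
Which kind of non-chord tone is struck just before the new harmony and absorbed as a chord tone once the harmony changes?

Anticipation.

Approach: ahead of the chord change (typically by step), so it is dissonant against the current harmony. Departure: none — the same pitch is restated or held and is a chord tone of the new harmony.
Dissonant first, consonant once the harmony catches up: the note simply arrives early — an anticipation. (The reverse timing, consonant first and dissonant after the change, would be a suspension or retardation.)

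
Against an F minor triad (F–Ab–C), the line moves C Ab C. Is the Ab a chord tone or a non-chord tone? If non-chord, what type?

F minor triad contains F, Ab, C; Ab is the third, so it is a chord tone.

Chord tone (the third of F minor triad).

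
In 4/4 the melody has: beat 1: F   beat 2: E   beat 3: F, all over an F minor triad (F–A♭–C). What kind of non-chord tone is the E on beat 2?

The harmony at that moment is F minor triad (F, A♭, C); E is not a chord tone.
It is approached by step down from F and left by step up to F.
Step away and step back to the same note — a neighbor tone (lower neighbor).

Lower neighbor tone.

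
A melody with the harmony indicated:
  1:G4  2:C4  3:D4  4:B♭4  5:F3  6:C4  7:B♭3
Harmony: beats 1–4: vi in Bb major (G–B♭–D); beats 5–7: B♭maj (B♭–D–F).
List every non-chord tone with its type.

The harmony at that moment is G minor triad (G, B♭, D); C4 is not a chord tone.
It is approached by leap down from G4 and left by step up to D4.
Leap in, step out — an appoggiatura.
The harmony at that moment is B♭ major triad (B♭, D, F); C4 is not a chord tone.
It is approached by leap up from F3 and left by step down to B♭3.
Leap in, step out — an appoggiatura.

C4 (beat 2) — appoggiatura; C4 (beat 6) — appoggiatura.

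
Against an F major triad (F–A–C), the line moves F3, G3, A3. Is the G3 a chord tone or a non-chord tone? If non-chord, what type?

The harmony at that moment is F major triad (F, A, C); G3 is not a chord tone.
It is approached by step up from F3 and left by step up to A3.
Step in, step out in the same direction — a passing tone.

Non-chord tone — a passing tone.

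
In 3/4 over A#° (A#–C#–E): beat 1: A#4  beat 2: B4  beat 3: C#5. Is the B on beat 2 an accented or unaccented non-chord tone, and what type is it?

Unaccented passing tone.

The harmony at that moment is A# diminished triad (A#, C#, E); B4 is not a chord tone.
It is approached by step up from A#4 and left by step up to C#5.
Step in, step out in the same direction — a passing tone.
It falls on a weak beat, so it is unaccented.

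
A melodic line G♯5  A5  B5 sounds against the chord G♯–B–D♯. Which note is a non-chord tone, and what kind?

A5 is a passing tone.

The harmony at that moment is G♯ minor triad (G♯, B, D♯); A5 is not a chord tone.
It is approached by step up from G♯5 and left by step up to B5.
Step in, step out in the same direction — a passing tone.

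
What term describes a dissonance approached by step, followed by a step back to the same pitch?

Neighbor tone.

Approach: by step. Departure: by step in the opposite direction, back to the starting pitch.
Stepwise on both sides but reversing to return to the same chord tone — a neighbor tone. (Had it continued onward in the same direction it would be a passing tone instead.)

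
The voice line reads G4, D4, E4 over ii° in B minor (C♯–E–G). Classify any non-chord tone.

D4 is an appoggiatura.

The harmony at that moment is C♯ diminished triad (C♯, E, G); D4 is not a chord tone.
It is approached by leap down from G4 and left by step up to E4.
Leap in, step out — an appoggiatura.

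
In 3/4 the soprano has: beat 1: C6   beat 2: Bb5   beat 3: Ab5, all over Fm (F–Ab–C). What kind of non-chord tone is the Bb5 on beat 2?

The harmony at that moment is F minor triad (F, Ab, C); Bb5 is not a chord tone.
It is approached by step down from C6 and left by step down to Ab5.
Step in, step out in the same direction — a passing tone.

Passing tone.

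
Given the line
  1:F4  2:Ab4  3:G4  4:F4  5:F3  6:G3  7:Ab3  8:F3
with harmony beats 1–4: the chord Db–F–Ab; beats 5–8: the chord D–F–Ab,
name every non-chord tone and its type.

G4 (beat 3) — passing tone; G3 (beat 6) — passing tone.

The harmony at that moment is Db major triad (Db, F, Ab); G4 is not a chord tone.
It is approached by step down from Ab4 and left by step down to F4.
Step in, step out in the same direction — a passing tone.
The harmony at that moment is D diminished triad (D, F, Ab); G3 is not a chord tone.
It is approached by step up from F3 and left by step up to Ab3.
Step in, step out in the same direction — a passing tone.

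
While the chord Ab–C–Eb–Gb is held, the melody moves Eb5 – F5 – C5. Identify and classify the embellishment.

F5 is an escape tone.

The harmony at that moment is Ab dominant seventh chord (Ab, C, Eb, Gb); F5 is not a chord tone.
It is approached by step up from Eb5 and left by leap down to C5.
Step in, leap out — an escape tone.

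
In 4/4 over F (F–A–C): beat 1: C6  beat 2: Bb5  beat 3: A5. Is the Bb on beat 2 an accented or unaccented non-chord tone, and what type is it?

The harmony at that moment is F major triad (F, A, C); Bb5 is not a chord tone.
It is approached by step down from C6 and left by step down to A5.
Step in, step out in the same direction — a passing tone.
It falls on a weak beat, so it is unaccented.

Unaccented passing tone.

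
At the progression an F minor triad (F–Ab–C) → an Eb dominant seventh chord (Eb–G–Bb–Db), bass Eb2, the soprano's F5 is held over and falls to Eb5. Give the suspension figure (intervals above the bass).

At the second chord the bass is Eb2. The suspended F5 lies a ninth above the bass; after resolving down by step to Eb5, the interval above the bass becomes an octave.
Suspension figures are named by those two intervals: 9–8.

9–8 suspension.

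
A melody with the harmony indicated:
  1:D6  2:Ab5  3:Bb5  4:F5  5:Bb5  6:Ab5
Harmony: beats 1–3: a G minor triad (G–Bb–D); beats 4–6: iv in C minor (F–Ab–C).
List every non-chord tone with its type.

The harmony at that moment is G minor triad (G, Bb, D); Ab5 is not a chord tone.
It is approached by leap down from D6 and left by step up to Bb5.
Leap in, step out — an appoggiatura.
The harmony at that moment is F minor triad (F, Ab, C); Bb5 is not a chord tone.
It is approached by leap up from F5 and left by step down to Ab5.
Leap in, step out — an appoggiatura.

Ab5 (beat 2) — appoggiatura; Bb5 (beat 5) — appoggiatura.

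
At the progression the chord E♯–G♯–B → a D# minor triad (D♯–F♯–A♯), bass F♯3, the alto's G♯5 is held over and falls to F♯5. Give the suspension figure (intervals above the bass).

9–8 suspension.

At the second chord the bass is F♯3. The suspended G♯5 lies a ninth above the bass; after resolving down by step to F♯5, the interval above the bass becomes an octave.
Suspension figures are named by those two intervals: 9–8.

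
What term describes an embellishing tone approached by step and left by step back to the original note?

Approach: by step. Departure: by step in the opposite direction, back to the starting pitch.
Stepwise on both sides but reversing to return to the same chord tone — a neighbor tone. (Had it continued onward in the same direction it would be a passing tone instead.)

Neighbor tone.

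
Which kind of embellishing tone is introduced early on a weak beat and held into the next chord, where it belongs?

Anticipation.

Approach: ahead of the chord change (typically by step), so it is dissonant against the current harmony. Departure: none — the same pitch is restated or held and is a chord tone of the new harmony.
Dissonant first, consonant once the harmony catches up: the note simply arrives early — an anticipation. (The reverse timing, consonant first and dissonant after the change, would be a suspension or retardation.)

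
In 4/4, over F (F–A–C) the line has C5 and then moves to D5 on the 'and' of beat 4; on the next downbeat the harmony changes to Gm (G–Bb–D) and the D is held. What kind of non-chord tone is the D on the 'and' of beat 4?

The harmony at that moment is F major triad (F, A, C); D5 is not a chord tone.
It is approached by step up from C5 and then sustained as the same pitch into the next harmony.
Arriving early and becoming a chord tone when the harmony changes — an anticipation.

Anticipation.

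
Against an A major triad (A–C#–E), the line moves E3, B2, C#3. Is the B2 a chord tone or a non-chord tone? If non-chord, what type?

The harmony at that moment is A major triad (A, C#, E); B2 is not a chord tone.
It is approached by leap down from E3 and left by step up to C#3.
Leap in, step out — an appoggiatura.

Non-chord tone — an appoggiatura.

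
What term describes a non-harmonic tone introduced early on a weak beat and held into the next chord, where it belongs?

Anticipation.

Approach: ahead of the chord change (typically by step), so it is dissonant against the current harmony. Departure: none — the same pitch is restated or held and is a chord tone of the new harmony.
Dissonant first, consonant once the harmony catches up: the note simply arrives early — an anticipation. (The reverse timing, consonant first and dissonant after the change, would be a suspension or retardation.)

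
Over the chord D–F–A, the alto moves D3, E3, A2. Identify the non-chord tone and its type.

E3 is an escape tone.

The harmony at that moment is D minor triad (D, F, A); E3 is not a chord tone.
It is approached by step up from D3 and left by leap down to A2.
Step in, leap out — an escape tone.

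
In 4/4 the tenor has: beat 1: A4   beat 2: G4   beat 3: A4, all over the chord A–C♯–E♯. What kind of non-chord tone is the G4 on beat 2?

The harmony at that moment is A augmented triad (A, C♯, E♯); G4 is not a chord tone.
It is approached by step down from A4 and left by step up to A4.
Step away and step back to the same note — a neighbor tone (lower neighbor).

Lower neighbor tone.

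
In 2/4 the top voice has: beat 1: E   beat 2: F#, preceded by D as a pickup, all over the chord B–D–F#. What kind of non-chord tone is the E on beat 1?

The harmony at that moment is B minor triad (B, D, F#); E is not a chord tone.
It is approached by step up from D and left by step up to F#.
Step in, step out in the same direction — a passing tone.

Passing tone.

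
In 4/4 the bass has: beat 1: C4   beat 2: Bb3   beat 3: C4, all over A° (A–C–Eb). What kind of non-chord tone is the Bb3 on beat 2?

Lower neighbor tone.

The harmony at that moment is A diminished triad (A, C, Eb); Bb3 is not a chord tone.
It is approached by step down from C4 and left by step up to C4.
Step away and step back to the same note — a neighbor tone (lower neighbor).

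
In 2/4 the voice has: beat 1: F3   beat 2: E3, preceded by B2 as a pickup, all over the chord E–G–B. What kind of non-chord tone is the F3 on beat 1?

The harmony at that moment is E minor triad (E, G, B); F3 is not a chord tone.
It is approached by leap up from B2 and left by step down to E3.
Leap in, step out, metrically accented — an appoggiatura.

Appoggiatura.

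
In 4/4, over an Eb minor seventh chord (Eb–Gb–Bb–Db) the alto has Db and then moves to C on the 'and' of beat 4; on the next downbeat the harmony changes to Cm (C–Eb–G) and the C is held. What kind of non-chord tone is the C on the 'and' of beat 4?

Anticipation.

The harmony at that moment is Eb minor seventh chord (Eb, Gb, Bb, Db); C is not a chord tone.
It is approached by step down from Db and then sustained as the same pitch into the next harmony.
Arriving early and becoming a chord tone when the harmony changes — an anticipation.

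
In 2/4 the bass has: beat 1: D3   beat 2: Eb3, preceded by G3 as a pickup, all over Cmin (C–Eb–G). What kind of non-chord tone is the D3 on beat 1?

The harmony at that moment is C minor triad (C, Eb, G); D3 is not a chord tone.
It is approached by leap down from G3 and left by step up to Eb3.
Leap in, step out, metrically accented — an appoggiatura.

Appoggiatura.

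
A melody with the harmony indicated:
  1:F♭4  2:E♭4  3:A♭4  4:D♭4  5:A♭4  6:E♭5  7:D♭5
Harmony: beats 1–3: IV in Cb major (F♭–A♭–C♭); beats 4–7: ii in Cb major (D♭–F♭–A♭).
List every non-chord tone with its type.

E♭4 (beat 2) — escape tone; E♭5 (beat 6) — appoggiatura.

The harmony at that moment is F♭ major triad (F♭, A♭, C♭); E♭4 is not a chord tone.
It is approached by step down from F♭4 and left by leap up to A♭4.
Step in, leap out — an escape tone.
The harmony at that moment is D♭ minor triad (D♭, F♭, A♭); E♭5 is not a chord tone.
It is approached by leap up from A♭4 and left by step down to D♭5.
Leap in, step out — an appoggiatura.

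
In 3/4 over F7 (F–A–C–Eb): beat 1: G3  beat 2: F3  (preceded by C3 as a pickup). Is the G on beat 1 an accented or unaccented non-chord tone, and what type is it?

Accented appoggiatura.

The harmony at that moment is F dominant seventh chord (F, A, C, Eb); G3 is not a chord tone.
It is approached by leap up from C3 and left by step down to F3.
Leap in, step out — an appoggiatura.
It falls on the downbeat, so it is accented.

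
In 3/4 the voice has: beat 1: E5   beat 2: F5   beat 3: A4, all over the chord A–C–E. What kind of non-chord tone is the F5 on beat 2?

The harmony at that moment is A minor triad (A, C, E); F5 is not a chord tone.
It is approached by step up from E5 and left by leap down to A4.
Step in, leap out, on a weak beat — an escape tone.

Escape tone.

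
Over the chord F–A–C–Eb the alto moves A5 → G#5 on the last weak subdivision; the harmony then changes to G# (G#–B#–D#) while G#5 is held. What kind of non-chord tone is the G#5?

G#5 is an anticipation.

The harmony at that moment is F dominant seventh chord (F, A, C, Eb); G#5 is not a chord tone.
It is approached by step down from A5 and then sustained as the same pitch into the next harmony.
Arriving early and becoming a chord tone when the harmony changes — an anticipation.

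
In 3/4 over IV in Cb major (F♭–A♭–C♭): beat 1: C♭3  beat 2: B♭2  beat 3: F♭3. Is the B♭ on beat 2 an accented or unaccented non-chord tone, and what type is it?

The harmony at that moment is F♭ major triad (F♭, A♭, C♭); B♭2 is not a chord tone.
It is approached by step down from C♭3 and left by leap up to F♭3.
Step in, leap out — an escape tone.
It falls on a weak beat, so it is unaccented.

Unaccented escape tone.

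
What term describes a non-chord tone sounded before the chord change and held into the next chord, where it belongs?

Approach: ahead of the chord change (typically by step), so it is dissonant against the current harmony. Departure: none — the same pitch is restated or held and is a chord tone of the new harmony.
Dissonant first, consonant once the harmony catches up: the note simply arrives early — an anticipation. (The reverse timing, consonant first and dissonant after the change, would be a suspension or retardation.)

Anticipation.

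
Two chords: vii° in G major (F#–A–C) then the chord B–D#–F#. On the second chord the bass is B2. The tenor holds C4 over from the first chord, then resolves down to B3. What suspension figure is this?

9–8 suspension.

At the second chord the bass is B2. The suspended C4 lies a ninth above the bass; after resolving down by step to B3, the interval above the bass becomes an octave.
Suspension figures are named by those two intervals: 9–8.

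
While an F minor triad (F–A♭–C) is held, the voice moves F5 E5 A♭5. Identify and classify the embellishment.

The harmony at that moment is F minor triad (F, A♭, C); E5 is not a chord tone.
It is approached by step down from F5 and left by leap up to A♭5.
Step in, leap out — an escape tone.

E5 is an escape tone.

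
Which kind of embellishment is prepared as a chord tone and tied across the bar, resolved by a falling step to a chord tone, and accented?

Approach: by preparation — the pitch is first a chord tone, then held (tied or repeated) while the harmony changes under it. Departure: down by step. Metric position: strong.
A prepared dissonance that resolves downward by step — a suspension. (The same figure resolving upward would be a retardation.)

Suspension.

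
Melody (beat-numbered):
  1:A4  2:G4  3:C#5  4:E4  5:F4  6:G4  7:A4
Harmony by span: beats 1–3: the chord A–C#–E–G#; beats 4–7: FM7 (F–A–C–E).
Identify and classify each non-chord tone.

The harmony at that moment is A major seventh chord (A, C#, E, G#); G4 is not a chord tone.
It is approached by step down from A4 and left by leap up to C#5.
Step in, leap out — an escape tone.
The harmony at that moment is F major seventh chord (F, A, C, E); G4 is not a chord tone.
It is approached by step up from F4 and left by step up to A4.
Step in, step out in the same direction — a passing tone.

G4 (beat 2) — escape tone; G4 (beat 6) — passing tone.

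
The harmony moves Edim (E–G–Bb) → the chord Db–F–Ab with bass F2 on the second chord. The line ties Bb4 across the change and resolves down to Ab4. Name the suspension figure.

At the second chord the bass is F2. The suspended Bb4 lies a fourth above the bass; after resolving down by step to Ab4, the interval above the bass becomes a third.
Suspension figures are named by those two intervals: 4–3.

4–3 suspension.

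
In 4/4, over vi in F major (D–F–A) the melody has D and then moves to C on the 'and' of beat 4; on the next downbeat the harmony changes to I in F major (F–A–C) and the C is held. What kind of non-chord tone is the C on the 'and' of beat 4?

The harmony at that moment is D minor triad (D, F, A); C is not a chord tone.
It is approached by step down from D and then sustained as the same pitch into the next harmony.
Arriving early and becoming a chord tone when the harmony changes — an anticipation.

Anticipation.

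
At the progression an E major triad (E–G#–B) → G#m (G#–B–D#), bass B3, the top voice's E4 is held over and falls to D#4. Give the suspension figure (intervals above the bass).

4–3 suspension.

At the second chord the bass is B3. The suspended E4 lies a fourth above the bass; after resolving down by step to D#4, the interval above the bass becomes a third.
Suspension figures are named by those two intervals: 4–3.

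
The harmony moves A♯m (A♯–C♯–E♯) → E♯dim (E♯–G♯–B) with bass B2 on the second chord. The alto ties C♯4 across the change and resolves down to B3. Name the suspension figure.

9–8 suspension.

At the second chord the bass is B2. The suspended C♯4 lies a ninth above the bass; after resolving down by step to B3, the interval above the bass becomes an octave.
Suspension figures are named by those two intervals: 9–8.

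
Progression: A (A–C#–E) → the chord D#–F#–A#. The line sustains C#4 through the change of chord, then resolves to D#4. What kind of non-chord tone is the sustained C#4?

C#4 is a retardation.

The harmony at that moment is D# minor triad (D#, F#, A#); C#4 is not a chord tone.
It is held over (the same pitch as the preceding C#4) and left by step up to D#4.
Held over from the previous chord and resolving up by step — a retardation.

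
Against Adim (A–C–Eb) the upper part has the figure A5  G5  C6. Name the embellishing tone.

G5 is an escape tone.

The harmony at that moment is A diminished triad (A, C, Eb); G5 is not a chord tone.
It is approached by step down from A5 and left by leap up to C6.
Step in, leap out — an escape tone.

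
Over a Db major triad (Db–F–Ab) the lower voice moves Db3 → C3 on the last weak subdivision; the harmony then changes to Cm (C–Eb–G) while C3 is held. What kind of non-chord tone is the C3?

C3 is an anticipation.

The harmony at that moment is Db major triad (Db, F, Ab); C3 is not a chord tone.
It is approached by step down from Db3 and then sustained as the same pitch into the next harmony.
Arriving early and becoming a chord tone when the harmony changes — an anticipation.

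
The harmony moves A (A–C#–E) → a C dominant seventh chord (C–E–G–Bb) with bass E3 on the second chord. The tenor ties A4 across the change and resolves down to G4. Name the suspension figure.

4–3 suspension.

At the second chord the bass is E3. The suspended A4 lies a fourth above the bass; after resolving down by step to G4, the interval above the bass becomes a third.
Suspension figures are named by those two intervals: 4–3.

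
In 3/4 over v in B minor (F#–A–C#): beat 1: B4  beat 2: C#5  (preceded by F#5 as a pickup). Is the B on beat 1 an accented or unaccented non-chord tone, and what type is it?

The harmony at that moment is F# minor triad (F#, A, C#); B4 is not a chord tone.
It is approached by leap down from F#5 and left by step up to C#5.
Leap in, step out — an appoggiatura.
It falls on the downbeat, so it is accented.

Accented appoggiatura.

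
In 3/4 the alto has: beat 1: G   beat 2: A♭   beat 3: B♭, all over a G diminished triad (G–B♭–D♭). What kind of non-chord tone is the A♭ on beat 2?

Passing tone.

The harmony at that moment is G diminished triad (G, B♭, D♭); A♭ is not a chord tone.
It is approached by step up from G and left by step up to B♭.
Step in, step out in the same direction — a passing tone.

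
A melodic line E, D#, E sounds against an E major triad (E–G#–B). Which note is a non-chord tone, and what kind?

D# is a neighbor tone.

The harmony at that moment is E major triad (E, G#, B); D# is not a chord tone.
It is approached by step down from E and left by step up to E.
Step away and step back to the same note — a neighbor tone (lower neighbor).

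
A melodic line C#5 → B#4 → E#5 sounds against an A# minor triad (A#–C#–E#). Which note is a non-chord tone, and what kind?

B#4 is an escape tone.

The harmony at that moment is A# minor triad (A#, C#, E#); B#4 is not a chord tone.
It is approached by step down from C#5 and left by leap up to E#5.
Step in, leap out — an escape tone.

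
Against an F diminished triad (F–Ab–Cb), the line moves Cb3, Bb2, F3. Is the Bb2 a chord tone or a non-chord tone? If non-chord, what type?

Non-chord tone — an escape tone.

The harmony at that moment is F diminished triad (F, Ab, Cb); Bb2 is not a chord tone.
It is approached by step down from Cb3 and left by leap up to F3.
Step in, leap out — an escape tone.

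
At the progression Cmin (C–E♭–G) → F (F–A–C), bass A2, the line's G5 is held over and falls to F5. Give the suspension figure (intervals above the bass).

7–6 suspension.

At the second chord the bass is A2. The suspended G5 lies a seventh above the bass; after resolving down by step to F5, the interval above the bass becomes a sixth.
Suspension figures are named by those two intervals: 7–6.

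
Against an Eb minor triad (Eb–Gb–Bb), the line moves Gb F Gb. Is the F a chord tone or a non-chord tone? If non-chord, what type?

Non-chord tone — a neighbor tone.

The harmony at that moment is Eb minor triad (Eb, Gb, Bb); F is not a chord tone.
It is approached by step down from Gb and left by step up to Gb.
Step away and step back to the same note — a neighbor tone (lower neighbor).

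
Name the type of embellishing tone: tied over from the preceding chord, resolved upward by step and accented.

Approach: by preparation — the pitch is first a chord tone, then held (tied or repeated) while the harmony changes under it. Departure: up by step. Metric position: strong.
A prepared dissonance that resolves upward by step — a retardation. (The same figure resolving downward would be a suspension.)

Retardation.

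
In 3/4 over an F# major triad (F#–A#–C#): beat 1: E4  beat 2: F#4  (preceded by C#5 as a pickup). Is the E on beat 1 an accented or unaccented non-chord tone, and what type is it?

Accented appoggiatura.

The harmony at that moment is F# major triad (F#, A#, C#); E4 is not a chord tone.
It is approached by leap down from C#5 and left by step up to F#4.
Leap in, step out — an appoggiatura.
It falls on the downbeat, so it is accented.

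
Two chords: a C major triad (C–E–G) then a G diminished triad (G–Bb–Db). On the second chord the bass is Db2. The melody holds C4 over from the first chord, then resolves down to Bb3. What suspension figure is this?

At the second chord the bass is Db2. The suspended C4 lies a seventh above the bass; after resolving down by step to Bb3, the interval above the bass becomes a sixth.
Suspension figures are named by those two intervals: 7–6.

7–6 suspension.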